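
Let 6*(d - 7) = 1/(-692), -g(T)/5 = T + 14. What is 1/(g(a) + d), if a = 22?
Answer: -4152/718297 ≈ -0.0057803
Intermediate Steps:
g(T) = -70 - 5*T (g(T) = -5*(T + 14) = -5*(14 + T) = -70 - 5*T)
d = 29063/4152 (d = 7 + (⅙)/(-692) = 7 + (⅙)*(-1/692) = 7 - 1/4152 = 29063/4152 ≈ 6.9998)
1/(g(a) + d) = 1/((-70 - 5*22) + 29063/4152) = 1/((-70 - 110) + 29063/4152) = 1/(-180 + 29063/4152) = 1/(-718297/4152) = -4152/718297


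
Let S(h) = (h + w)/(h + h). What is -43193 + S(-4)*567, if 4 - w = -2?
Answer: -173339/4 ≈ -43335.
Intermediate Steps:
w = 6 (w = 4 - 1*(-2) = 4 + 2 = 6)
S(h) = (6 + h)/(2*h) (S(h) = (h + 6)/(h + h) = (6 + h)/((2*h)) = (6 + h)*(1/(2*h)) = (6 + h)/(2*h))
-43193 + S(-4)*567 = -43193 + ((½)*(6 - 4)/(-4))*567 = -43193 + ((½)*(-¼)*2)*567 = -43193 - ¼*567 = -43193 - 567/4 = -173339/4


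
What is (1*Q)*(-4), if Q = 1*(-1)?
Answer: 4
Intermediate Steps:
Q = -1
(1*Q)*(-4) = (1*(-1))*(-4) = -1*(-4) = 4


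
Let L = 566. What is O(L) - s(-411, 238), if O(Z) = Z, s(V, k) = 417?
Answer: 149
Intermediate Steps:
O(L) - s(-411, 238) = 566 - 1*417 = 566 - 417 = 149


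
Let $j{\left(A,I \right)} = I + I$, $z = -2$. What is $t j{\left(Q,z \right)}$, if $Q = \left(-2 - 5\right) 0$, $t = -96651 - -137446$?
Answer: $-163180$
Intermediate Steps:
$t = 40795$ ($t = -96651 + 137446 = 40795$)
$Q = 0$ ($Q = \left(-7\right) 0 = 0$)
$j{\left(A,I \right)} = 2 I$
$t j{\left(Q,z \right)} = 40795 \cdot 2 \left(-2\right) = 40795 \left(-4\right) = -163180$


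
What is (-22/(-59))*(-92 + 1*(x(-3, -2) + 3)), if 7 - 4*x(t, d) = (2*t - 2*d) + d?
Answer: -3795/118 ≈ -32.161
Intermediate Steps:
x(t, d) = 7/4 - t/2 + d/4 (x(t, d) = 7/4 - ((2*t - 2*d) + d)/4 = 7/4 - ((-2*d + 2*t) + d)/4 = 7/4 - (-d + 2*t)/4 = 7/4 + (-t/2 + d/4) = 7/4 - t/2 + d/4)
(-22/(-59))*(-92 + 1*(x(-3, -2) + 3)) = (-22/(-59))*(-92 + 1*((7/4 - 1/2*(-3) + (1/4)*(-2)) + 3)) = (-22*(-1/59))*(-92 + 1*((7/4 + 3/2 - 1/2) + 3)) = 22*(-92 + 1*(11/4 + 3))/59 = 22*(-92 + 1*(23/4))/59 = 22*(-92 + 23/4)/59 = (22/59)*(-345/4) = -3795/118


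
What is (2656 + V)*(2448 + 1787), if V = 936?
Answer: 15212120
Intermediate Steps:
(2656 + V)*(2448 + 1787) = (2656 + 936)*(2448 + 1787) = 3592*4235 = 15212120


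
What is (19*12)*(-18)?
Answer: -4104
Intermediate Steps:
(19*12)*(-18) = 228*(-18) = -4104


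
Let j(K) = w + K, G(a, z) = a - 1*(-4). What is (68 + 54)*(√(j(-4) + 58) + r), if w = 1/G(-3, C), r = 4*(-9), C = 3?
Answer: -4392 + 122*√55 ≈ -3487.2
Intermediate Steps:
G(a, z) = 4 + a (G(a, z) = a + 4 = 4 + a)
r = -36
w = 1 (w = 1/(4 - 3) = 1/1 = 1)
j(K) = 1 + K
(68 + 54)*(√(j(-4) + 58) + r) = (68 + 54)*(√((1 - 4) + 58) - 36) = 122*(√(-3 + 58) - 36) = 122*(√55 - 36) = 122*(-36 + √55) = -4392 + 122*√55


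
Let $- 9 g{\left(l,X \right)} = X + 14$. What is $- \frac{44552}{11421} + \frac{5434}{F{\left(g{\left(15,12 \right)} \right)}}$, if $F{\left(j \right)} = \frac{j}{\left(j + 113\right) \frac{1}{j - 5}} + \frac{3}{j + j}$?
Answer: $- \frac{28789930277824}{1654000641} \approx -17406.0$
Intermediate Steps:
$g{\left(l,X \right)} = - \frac{14}{9} - \frac{X}{9}$ ($g{\left(l,X \right)} = - \frac{X + 14}{9} = - \frac{14 + X}{9} = - \frac{14}{9} - \frac{X}{9}$)
$F{\left(j \right)} = \frac{3}{2 j} + \frac{j \left(-5 + j\right)}{113 + j}$ ($F{\left(j \right)} = \frac{j}{\left(113 + j\right) \frac{1}{-5 + j}} + \frac{3}{2 j} = \frac{j}{\frac{1}{-5 + j} \left(113 + j\right)} + 3 \frac{1}{2 j} = j \frac{-5 + j}{113 + j} + \frac{3}{2 j} = \frac{j \left(-5 + j\right)}{113 + j} + \frac{3}{2 j} = \frac{3}{2 j} + \frac{j \left(-5 + j\right)}{113 + j}$)
$- \frac{44552}{11421} + \frac{5434}{F{\left(g{\left(15,12 \right)} \right)}} = - \frac{44552}{11421} + \frac{5434}{\frac{1}{2} \frac{1}{- \frac{14}{9} - \frac{4}{3}} \frac{1}{113 - \frac{26}{9}} \left(339 - 10 \left(- \frac{14}{9} - \frac{4}{3}\right)^{2} + 2 \left(- \frac{14}{9} - \frac{4}{3}\right)^{3} + 3 \left(- \frac{14}{9} - \frac{4}{3}\right)\right)} = \left(-44552\right) \frac{1}{11421} + \frac{5434}{\frac{1}{2} \frac{1}{- \frac{14}{9} - \frac{4}{3}} \frac{1}{113 - \frac{26}{9}} \left(339 - 10 \left(- \frac{14}{9} - \frac{4}{3}\right)^{2} + 2 \left(- \frac{14}{9} - \frac{4}{3}\right)^{3} + 3 \left(- \frac{14}{9} - \frac{4}{3}\right)\right)} = - \frac{44552}{11421} + \frac{5434}{\frac{1}{2} \frac{1}{- \frac{26}{9}} \frac{1}{113 - \frac{26}{9}} \left(339 - 10 \left(- \frac{26}{9}\right)^{2} + 2 \left(- \frac{26}{9}\right)^{3} + 3 \left(- \frac{26}{9}\right)\right)} = - \frac{44552}{11421} + \frac{5434}{\frac{1}{2} \left(- \frac{9}{26}\right) \frac{1}{\frac{991}{9}} \left(339 - \frac{6760}{81} + 2 \left(- \frac{17576}{729}\right) - \frac{26}{3}\right)} = - \frac{44552}{11421} + \frac{5434}{\frac{1}{2} \left(- \frac{9}{26}\right) \frac{9}{991} \left(339 - \frac{6760}{81} - \frac{35152}{729} - \frac{26}{3}\right)} = - \frac{44552}{11421} + \frac{5434}{\frac{1}{2} \left(- \frac{9}{26}\right) \frac{9}{991} \cdot \frac{144821}{729}} = - \frac{44552}{11421} + \frac{5434}{- \frac{144821}{463788}} = - \frac{44552}{11421} + 5434 \left(- \frac{463788}{144821}\right) = - \frac{44552}{11421} - \frac{2520223992}{144821} = - \frac{28789930277824}{1654000641}$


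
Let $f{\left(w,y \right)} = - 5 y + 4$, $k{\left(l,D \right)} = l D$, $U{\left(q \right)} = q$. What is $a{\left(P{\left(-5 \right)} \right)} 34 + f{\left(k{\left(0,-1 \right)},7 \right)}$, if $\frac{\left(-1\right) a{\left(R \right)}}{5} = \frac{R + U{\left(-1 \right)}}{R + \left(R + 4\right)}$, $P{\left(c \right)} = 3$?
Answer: $-65$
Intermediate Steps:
$k{\left(l,D \right)} = D l$
$f{\left(w,y \right)} = 4 - 5 y$
$a{\left(R \right)} = - \frac{5 \left(-1 + R\right)}{4 + 2 R}$ ($a{\left(R \right)} = - 5 \frac{R - 1}{R + \left(R + 4\right)} = - 5 \frac{-1 + R}{R + \left(4 + R\right)} = - 5 \frac{-1 + R}{4 + 2 R} = - \frac{5 \left(-1 + R\right)}{4 + 2 R}$)
$a{\left(P{\left(-5 \right)} \right)} 34 + f{\left(k{\left(0,-1 \right)},7 \right)} = \frac{5 \left(1 - 3\right)}{2 \left(2 + 3\right)} 34 + \left(4 - 35\right) = \frac{5 \left(1 - 3\right)}{2 \cdot 5} \cdot 34 + \left(4 - 35\right) = \frac{5}{2} \cdot \frac{1}{5} \left(-2\right) 34 - 31 = \left(-1\right) 34 - 31 = -34 - 31 = -65$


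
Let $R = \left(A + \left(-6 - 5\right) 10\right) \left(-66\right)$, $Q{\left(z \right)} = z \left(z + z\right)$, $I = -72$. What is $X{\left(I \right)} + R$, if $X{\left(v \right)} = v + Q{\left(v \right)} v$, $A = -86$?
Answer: $-733632$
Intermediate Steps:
$Q{\left(z \right)} = 2 z^{2}$ ($Q{\left(z \right)} = z 2 z = 2 z^{2}$)
$R = 12936$ ($R = \left(-86 + \left(-6 - 5\right) 10\right) \left(-66\right) = \left(-86 - 110\right) \left(-66\right) = \left(-196\right) \left(-66\right) = 12936$)
$X{\left(v \right)} = v + 2 v^{3}$ ($X{\left(v \right)} = v + 2 v^{2} v = v + 2 v^{3}$)
$X{\left(I \right)} + R = \left(-72 + 2 \left(-72\right)^{3}\right) + 12936 = \left(-72 + 2 \left(-373248\right)\right) + 12936 = \left(-72 - 746496\right) + 12936 = -746568 + 12936 = -733632$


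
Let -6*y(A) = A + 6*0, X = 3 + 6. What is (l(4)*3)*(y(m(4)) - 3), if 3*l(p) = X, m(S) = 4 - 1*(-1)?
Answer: -69/2 ≈ -34.500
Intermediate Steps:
m(S) = 5 (m(S) = 4 + 1 = 5)
X = 9
y(A) = -A/6 (y(A) = -(A + 6*0)/6 = -(A + 0)/6 = -A/6)
l(p) = 3 (l(p) = (⅓)*9 = 3)
(l(4)*3)*(y(m(4)) - 3) = (3*3)*(-⅙*5 - 3) = 9*(-⅚ - 3) = 9*(-23/6) = -69/2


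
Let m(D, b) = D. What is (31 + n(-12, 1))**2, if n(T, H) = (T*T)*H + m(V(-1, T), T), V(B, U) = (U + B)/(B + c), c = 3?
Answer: 113569/4 ≈ 28392.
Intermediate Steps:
V(B, U) = (B + U)/(3 + B) (V(B, U) = (U + B)/(B + 3) = (B + U)/(3 + B))
n(T, H) = -1/2 + T/2 + H*T**2 (n(T, H) = (T*T)*H + (-1 + T)/(3 - 1) = T**2*H + (-1 + T)/2 = H*T**2 + (-1 + T)/2 = H*T**2 + (-1/2 + T/2) = -1/2 + T/2 + H*T**2)
(31 + n(-12, 1))**2 = (31 + (-1/2 + (1/2)*(-12) + 1*(-12)**2))**2 = (31 + (-1/2 - 6 + 1*144))**2 = (31 + (-1/2 - 6 + 144))**2 = (31 + 275/2)**2 = (337/2)**2 = 113569/4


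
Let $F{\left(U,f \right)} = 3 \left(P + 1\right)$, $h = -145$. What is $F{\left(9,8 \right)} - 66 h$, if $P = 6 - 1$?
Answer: $9588$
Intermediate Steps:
$P = 5$ ($P = 6 - 1 = 5$)
$F{\left(U,f \right)} = 18$ ($F{\left(U,f \right)} = 3 \left(5 + 1\right) = 3 \cdot 6 = 18$)
$F{\left(9,8 \right)} - 66 h = 18 - -9570 = 18 + 9570 = 9588$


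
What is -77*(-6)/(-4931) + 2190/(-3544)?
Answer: -6218109/8737732 ≈ -0.71164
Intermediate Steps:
-77*(-6)/(-4931) + 2190/(-3544) = 462*(-1/4931) + 2190*(-1/3544) = -462/4931 - 1095/1772 = -6218109/8737732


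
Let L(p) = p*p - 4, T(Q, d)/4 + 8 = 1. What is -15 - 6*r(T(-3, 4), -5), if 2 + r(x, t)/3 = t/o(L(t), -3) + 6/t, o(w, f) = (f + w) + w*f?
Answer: 203/5 ≈ 40.600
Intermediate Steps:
T(Q, d) = -28 (T(Q, d) = -32 + 4*1 = -32 + 4 = -28)
L(p) = -4 + p² (L(p) = p² - 4 = -4 + p²)
o(w, f) = f + w + f*w (o(w, f) = (f + w) + f*w = f + w + f*w)
r(x, t) = -6 + 18/t + 3*t/(5 - 2*t²) (r(x, t) = -6 + 3*(t/(-3 + (-4 + t²) - 3*(-4 + t²)) + 6/t) = -6 + 3*(t/(-3 + (-4 + t²) + (12 - 3*t²)) + 6/t) = -6 + 3*(t/(5 - 2*t²) + 6/t) = -6 + 3*(6/t + t/(5 - 2*t²)) = -6 + (18/t + 3*t/(5 - 2*t²)) = -6 + 18/t + 3*t/(5 - 2*t²))
-15 - 6*r(T(-3, 4), -5) = -15 - 18*(-30 - 4*(-5)³ + 10*(-5) + 11*(-5)²)/((-5)*(-5 + 2*(-5)²)) = -15 - 18*(-1)*(-30 - 4*(-125) - 50 + 11*25)/(5*(-5 + 2*25)) = -15 - 18*(-1)*(-30 + 500 - 50 + 275)/(5*(-5 + 50)) = -15 - 18*(-1)*695/(5*45) = -15 - 6*(-139/15) = -15 + 278/5 = 203/5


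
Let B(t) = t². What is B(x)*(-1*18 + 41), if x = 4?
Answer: 368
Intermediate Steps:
B(x)*(-1*18 + 41) = 4²*(-1*18 + 41) = 16*(-18 + 41) = 16*23 = 368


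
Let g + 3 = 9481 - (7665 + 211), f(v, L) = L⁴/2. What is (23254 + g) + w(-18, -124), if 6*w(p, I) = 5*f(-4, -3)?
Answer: 99559/4 ≈ 24890.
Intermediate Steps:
f(v, L) = L⁴/2 (f(v, L) = L⁴*(½) = L⁴/2)
w(p, I) = 135/4 (w(p, I) = (5*((½)*(-3)⁴))/6 = (5*((½)*81))/6 = (5*(81/2))/6 = (⅙)*(405/2) = 135/4)
g = 1602 (g = -3 + (9481 - (7665 + 211)) = -3 + (9481 - 1*7876) = -3 + (9481 - 7876) = -3 + 1605 = 1602)
(23254 + g) + w(-18, -124) = (23254 + 1602) + 135/4 = 24856 + 135/4 = 99559/4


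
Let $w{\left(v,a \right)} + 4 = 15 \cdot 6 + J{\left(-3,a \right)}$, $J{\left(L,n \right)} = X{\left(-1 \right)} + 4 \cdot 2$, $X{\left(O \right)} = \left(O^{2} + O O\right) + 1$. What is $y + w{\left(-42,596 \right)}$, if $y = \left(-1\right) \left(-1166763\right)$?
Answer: $1166860$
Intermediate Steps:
$X{\left(O \right)} = 1 + 2 O^{2}$ ($X{\left(O \right)} = \left(O^{2} + O^{2}\right) + 1 = 2 O^{2} + 1 = 1 + 2 O^{2}$)
$J{\left(L,n \right)} = 11$ ($J{\left(L,n \right)} = \left(1 + 2 \left(-1\right)^{2}\right) + 4 \cdot 2 = \left(1 + 2 \cdot 1\right) + 8 = \left(1 + 2\right) + 8 = 3 + 8 = 11$)
$w{\left(v,a \right)} = 97$ ($w{\left(v,a \right)} = -4 + \left(15 \cdot 6 + 11\right) = -4 + \left(90 + 11\right) = -4 + 101 = 97$)
$y = 1166763$
$y + w{\left(-42,596 \right)} = 1166763 + 97 = 1166860$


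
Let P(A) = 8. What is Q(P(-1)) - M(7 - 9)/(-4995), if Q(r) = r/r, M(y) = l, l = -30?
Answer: 331/333 ≈ 0.99399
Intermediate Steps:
M(y) = -30
Q(r) = 1
Q(P(-1)) - M(7 - 9)/(-4995) = 1 - (-30)/(-4995) = 1 - (-30)*(-1)/4995 = 1 - 1*2/333 = 1 - 2/333 = 331/333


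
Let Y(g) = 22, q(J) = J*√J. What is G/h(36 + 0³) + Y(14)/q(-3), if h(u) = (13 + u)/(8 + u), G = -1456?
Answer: -9152/7 + 22*I*√3/9 ≈ -1307.4 + 4.2339*I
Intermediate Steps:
q(J) = J^(3/2)
h(u) = (13 + u)/(8 + u)
G/h(36 + 0³) + Y(14)/q(-3) = -1456*(8 + (36 + 0³))/(13 + (36 + 0³)) + 22/((-3)^(3/2)) = -1456*(8 + (36 + 0))/(13 + (36 + 0)) + 22/((-3*I*√3)) = -1456*(8 + 36)/(13 + 36) + 22*(I*√3/9) = -1456/(49/44) + 22*I*√3/9 = -1456/((1/44)*49) + 22*I*√3/9 = -1456/49/44 + 22*I*√3/9 = -1456*44/49 + 22*I*√3/9 = -9152/7 + 22*I*√3/9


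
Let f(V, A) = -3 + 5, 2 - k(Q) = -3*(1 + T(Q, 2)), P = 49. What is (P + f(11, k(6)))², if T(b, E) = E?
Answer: 2601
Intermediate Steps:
k(Q) = 11 (k(Q) = 2 - (-3)*(1 + 2) = 2 - (-3)*3 = 2 - 1*(-9) = 2 + 9 = 11)
f(V, A) = 2
(P + f(11, k(6)))² = (49 + 2)² = 51² = 2601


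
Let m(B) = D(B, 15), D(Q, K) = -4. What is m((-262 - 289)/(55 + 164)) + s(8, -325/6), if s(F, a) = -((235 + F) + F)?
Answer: -255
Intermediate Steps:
s(F, a) = -235 - 2*F (s(F, a) = -(235 + 2*F) = -235 - 2*F)
m(B) = -4
m((-262 - 289)/(55 + 164)) + s(8, -325/6) = -4 + (-235 - 2*8) = -4 + (-235 - 16) = -4 - 251 = -255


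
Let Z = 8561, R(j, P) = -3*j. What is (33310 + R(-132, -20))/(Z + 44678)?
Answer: 33706/53239 ≈ 0.63311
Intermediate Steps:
(33310 + R(-132, -20))/(Z + 44678) = (33310 - 3*(-132))/(8561 + 44678) = (33310 + 396)/53239 = 33706*(1/53239) = 33706/53239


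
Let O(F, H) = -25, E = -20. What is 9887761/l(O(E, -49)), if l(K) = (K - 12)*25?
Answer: -9887761/925 ≈ -10689.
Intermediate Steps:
l(K) = -300 + 25*K (l(K) = (-12 + K)*25 = -300 + 25*K)
9887761/l(O(E, -49)) = 9887761/(-300 + 25*(-25)) = 9887761/(-300 - 625) = 9887761/(-925) = 9887761*(-1/925) = -9887761/925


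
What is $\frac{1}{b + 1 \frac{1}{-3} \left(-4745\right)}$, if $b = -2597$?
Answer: $- \frac{3}{3046} \approx -0.0009849$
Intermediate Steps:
$\frac{1}{b + 1 \frac{1}{-3} \left(-4745\right)} = \frac{1}{-2597 + 1 \frac{1}{-3} \left(-4745\right)} = \frac{1}{-2597 + 1 \left(- \frac{1}{3}\right) \left(-4745\right)} = \frac{1}{-2597 - - \frac{4745}{3}} = \frac{1}{-2597 + \frac{4745}{3}} = \frac{1}{- \frac{3046}{3}} = - \frac{3}{3046}$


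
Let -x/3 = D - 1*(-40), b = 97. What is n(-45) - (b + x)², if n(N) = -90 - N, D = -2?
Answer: -334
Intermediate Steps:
x = -114 (x = -3*(-2 - 1*(-40)) = -3*(-2 + 40) = -3*38 = -114)
n(-45) - (b + x)² = (-90 - 1*(-45)) - (97 - 114)² = (-90 + 45) - 1*(-17)² = -45 - 1*289 = -45 - 289 = -334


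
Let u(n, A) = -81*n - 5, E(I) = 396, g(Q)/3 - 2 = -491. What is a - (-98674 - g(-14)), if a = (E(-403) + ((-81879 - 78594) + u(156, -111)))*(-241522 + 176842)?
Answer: 11171497447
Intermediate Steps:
g(Q) = -1467 (g(Q) = 6 + 3*(-491) = 6 - 1473 = -1467)
u(n, A) = -5 - 81*n
a = 11171400240 (a = (396 + ((-81879 - 78594) + (-5 - 81*156)))*(-241522 + 176842) = (396 + (-160473 + (-5 - 12636)))*(-64680) = (396 + (-160473 - 12641))*(-64680) = (396 - 173114)*(-64680) = -172718*(-64680) = 11171400240)
a - (-98674 - g(-14)) = 11171400240 - (-98674 - 1*(-1467)) = 11171400240 - (-98674 + 1467) = 11171400240 - 1*(-97207) = 11171400240 + 97207 = 11171497447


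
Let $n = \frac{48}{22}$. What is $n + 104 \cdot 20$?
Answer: $\frac{22904}{11} \approx 2082.2$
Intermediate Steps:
$n = \frac{24}{11}$ ($n = 48 \cdot \frac{1}{22} = \frac{24}{11} \approx 2.1818$)
$n + 104 \cdot 20 = \frac{24}{11} + 104 \cdot 20 = \frac{24}{11} + 2080 = \frac{22904}{11}$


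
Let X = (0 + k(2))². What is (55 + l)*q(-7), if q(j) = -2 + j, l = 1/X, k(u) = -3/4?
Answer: -511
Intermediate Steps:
k(u) = -¾ (k(u) = -3*¼ = -¾)
X = 9/16 (X = (0 - ¾)² = (-¾)² = 9/16 ≈ 0.56250)
l = 16/9 (l = 1/(9/16) = 16/9 ≈ 1.7778)
(55 + l)*q(-7) = (55 + 16/9)*(-2 - 7) = (511/9)*(-9) = -511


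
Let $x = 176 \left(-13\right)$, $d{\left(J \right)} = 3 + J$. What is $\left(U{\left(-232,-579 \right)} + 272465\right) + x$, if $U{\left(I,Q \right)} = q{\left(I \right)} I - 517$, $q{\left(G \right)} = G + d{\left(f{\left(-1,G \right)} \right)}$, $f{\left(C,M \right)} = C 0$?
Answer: $322788$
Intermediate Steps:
$f{\left(C,M \right)} = 0$
$q{\left(G \right)} = 3 + G$ ($q{\left(G \right)} = G + \left(3 + 0\right) = G + 3 = 3 + G$)
$x = -2288$
$U{\left(I,Q \right)} = -517 + I \left(3 + I\right)$ ($U{\left(I,Q \right)} = \left(3 + I\right) I - 517 = I \left(3 + I\right) - 517 = -517 + I \left(3 + I\right)$)
$\left(U{\left(-232,-579 \right)} + 272465\right) + x = \left(\left(-517 - 232 \left(3 - 232\right)\right) + 272465\right) - 2288 = \left(\left(-517 - -53128\right) + 272465\right) - 2288 = \left(\left(-517 + 53128\right) + 272465\right) - 2288 = \left(52611 + 272465\right) - 2288 = 325076 - 2288 = 322788$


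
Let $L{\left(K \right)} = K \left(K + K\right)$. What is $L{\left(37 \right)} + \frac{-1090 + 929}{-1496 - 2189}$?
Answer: $\frac{10089691}{3685} \approx 2738.0$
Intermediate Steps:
$L{\left(K \right)} = 2 K^{2}$ ($L{\left(K \right)} = K 2 K = 2 K^{2}$)
$L{\left(37 \right)} + \frac{-1090 + 929}{-1496 - 2189} = 2 \cdot 37^{2} + \frac{-1090 + 929}{-1496 - 2189} = 2 \cdot 1369 - \frac{161}{-3685} = 2738 - - \frac{161}{3685} = 2738 + \frac{161}{3685} = \frac{10089691}{3685}$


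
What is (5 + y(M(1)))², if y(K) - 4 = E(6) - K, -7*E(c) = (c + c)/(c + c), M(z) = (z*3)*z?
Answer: 1681/49 ≈ 34.306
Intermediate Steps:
M(z) = 3*z² (M(z) = (3*z)*z = 3*z²)
E(c) = -⅐ (E(c) = -(c + c)/(7*(c + c)) = -2*c/(7*(2*c)) = -2*c*1/(2*c)/7 = -⅐*1 = -⅐)
y(K) = 27/7 - K (y(K) = 4 + (-⅐ - K) = 27/7 - K)
(5 + y(M(1)))² = (5 + (27/7 - 3*1²))² = (5 + (27/7 - 3))² = (5 + 6/7)² = (41/7)² = 1681/49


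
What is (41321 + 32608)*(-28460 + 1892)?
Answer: -1964145672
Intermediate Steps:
(41321 + 32608)*(-28460 + 1892) = 73929*(-26568) = -1964145672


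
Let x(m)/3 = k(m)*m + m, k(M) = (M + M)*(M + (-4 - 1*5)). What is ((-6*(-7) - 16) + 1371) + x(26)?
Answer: 70427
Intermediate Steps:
k(M) = 2*M*(-9 + M) (k(M) = (2*M)*(M + (-4 - 5)) = (2*M)*(M - 9) = (2*M)*(-9 + M) = 2*M*(-9 + M))
x(m) = 3*m + 6*m**2*(-9 + m) (x(m) = 3*((2*m*(-9 + m))*m + m) = 3*(2*m**2*(-9 + m) + m) = 3*(m + 2*m**2*(-9 + m)) = 3*m + 6*m**2*(-9 + m))
((-6*(-7) - 16) + 1371) + x(26) = ((-6*(-7) - 16) + 1371) + 3*26*(1 + 2*26*(-9 + 26)) = ((42 - 16) + 1371) + 3*26*(1 + 2*26*17) = (26 + 1371) + 3*26*(1 + 884) = 1397 + 3*26*885 = 1397 + 69030 = 70427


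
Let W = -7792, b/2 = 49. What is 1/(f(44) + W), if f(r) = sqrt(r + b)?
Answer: -3896/30357561 - sqrt(142)/60715122 ≈ -0.00012853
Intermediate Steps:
b = 98 (b = 2*49 = 98)
f(r) = sqrt(98 + r) (f(r) = sqrt(r + 98) = sqrt(98 + r))
1/(f(44) + W) = 1/(sqrt(98 + 44) - 7792) = 1/(sqrt(142) - 7792) = 1/(-7792 + sqrt(142))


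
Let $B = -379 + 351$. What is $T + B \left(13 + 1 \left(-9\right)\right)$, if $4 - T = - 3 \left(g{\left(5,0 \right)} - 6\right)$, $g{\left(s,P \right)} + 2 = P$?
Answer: $-132$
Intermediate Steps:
$g{\left(s,P \right)} = -2 + P$
$B = -28$
$T = -20$ ($T = 4 - - 3 \left(\left(-2 + 0\right) - 6\right) = 4 - - 3 \left(-2 - 6\right) = 4 - \left(-3\right) \left(-8\right) = 4 - 24 = -20$)
$T + B \left(13 + 1 \left(-9\right)\right) = -20 - 28 \left(13 + 1 \left(-9\right)\right) = -20 - 28 \left(13 - 9\right) = -20 - 112 = -132$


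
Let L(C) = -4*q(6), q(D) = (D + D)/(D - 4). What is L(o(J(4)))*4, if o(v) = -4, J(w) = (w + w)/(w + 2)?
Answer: -96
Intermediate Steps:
J(w) = 2*w/(2 + w) (J(w) = (2*w)/(2 + w) = 2*w/(2 + w))
q(D) = 2*D/(-4 + D) (q(D) = (2*D)/(-4 + D) = 2*D/(-4 + D))
L(C) = -24 (L(C) = -8*6/(-4 + 6) = -8*6/2 = -4*6 = -24)
L(o(J(4)))*4 = -24*4 = -96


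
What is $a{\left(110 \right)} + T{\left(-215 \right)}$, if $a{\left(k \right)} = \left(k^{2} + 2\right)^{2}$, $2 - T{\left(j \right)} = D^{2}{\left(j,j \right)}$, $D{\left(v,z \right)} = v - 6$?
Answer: $146409565$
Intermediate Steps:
$D{\left(v,z \right)} = -6 + v$ ($D{\left(v,z \right)} = v - 6 = -6 + v$)
$T{\left(j \right)} = 2 - \left(-6 + j\right)^{2}$
$a{\left(k \right)} = \left(2 + k^{2}\right)^{2}$
$a{\left(110 \right)} + T{\left(-215 \right)} = \left(2 + 110^{2}\right)^{2} + \left(2 - \left(-6 - 215\right)^{2}\right) = \left(2 + 12100\right)^{2} + \left(2 - \left(-221\right)^{2}\right) = 12102^{2} + \left(2 - 48841\right) = 146458404 + \left(2 - 48841\right) = 146458404 - 48839 = 146409565$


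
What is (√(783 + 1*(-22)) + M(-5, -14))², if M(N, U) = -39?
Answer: (39 - √761)² ≈ 130.27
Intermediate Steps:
(√(783 + 1*(-22)) + M(-5, -14))² = (√(783 + 1*(-22)) - 39)² = (√(783 - 22) - 39)² = (√761 - 39)² = (-39 + √761)²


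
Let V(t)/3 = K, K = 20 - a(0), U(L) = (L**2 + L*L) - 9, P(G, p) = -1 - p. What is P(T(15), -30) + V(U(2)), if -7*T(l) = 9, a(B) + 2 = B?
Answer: 95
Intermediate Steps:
a(B) = -2 + B
T(l) = -9/7 (T(l) = -1/7*9 = -9/7)
U(L) = -9 + 2*L**2 (U(L) = (L**2 + L**2) - 9 = 2*L**2 - 9 = -9 + 2*L**2)
K = 22 (K = 20 - (-2 + 0) = 20 - 1*(-2) = 20 + 2 = 22)
V(t) = 66 (V(t) = 3*22 = 66)
P(T(15), -30) + V(U(2)) = (-1 - 1*(-30)) + 66 = (-1 + 30) + 66 = 29 + 66 = 95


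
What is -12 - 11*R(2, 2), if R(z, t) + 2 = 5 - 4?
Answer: -1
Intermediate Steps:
R(z, t) = -1 (R(z, t) = -2 + (5 - 4) = -2 + 1 = -1)
-12 - 11*R(2, 2) = -12 - 11*(-1) = -12 + 11 = -1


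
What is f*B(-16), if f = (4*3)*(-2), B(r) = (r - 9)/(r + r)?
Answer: -75/4 ≈ -18.750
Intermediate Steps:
B(r) = (-9 + r)/(2*r) (B(r) = (-9 + r)/((2*r)) = (-9 + r)*(1/(2*r)) = (-9 + r)/(2*r))
f = -24 (f = 12*(-2) = -24)
f*B(-16) = -12*(-9 - 16)/(-16) = -12*(-1)*(-25)/16 = -24*25/32 = -75/4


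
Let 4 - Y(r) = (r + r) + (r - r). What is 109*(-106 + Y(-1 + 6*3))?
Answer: -14824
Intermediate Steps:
Y(r) = 4 - 2*r (Y(r) = 4 - ((r + r) + (r - r)) = 4 - (2*r + 0) = 4 - 2*r)
109*(-106 + Y(-1 + 6*3)) = 109*(-106 + (4 - 2*(-1 + 6*3))) = 109*(-106 + (4 - 2*(-1 + 18))) = 109*(-106 + (4 - 2*17)) = 109*(-106 + (4 - 34)) = 109*(-106 - 30) = 109*(-136) = -14824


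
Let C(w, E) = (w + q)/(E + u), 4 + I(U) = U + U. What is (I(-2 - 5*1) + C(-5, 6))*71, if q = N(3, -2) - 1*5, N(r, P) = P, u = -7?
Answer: -426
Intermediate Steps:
q = -7 (q = -2 - 1*5 = -2 - 5 = -7)
I(U) = -4 + 2*U (I(U) = -4 + (U + U) = -4 + 2*U)
C(w, E) = (-7 + w)/(-7 + E) (C(w, E) = (w - 7)/(E - 7) = (-7 + w)/(-7 + E))
(I(-2 - 5*1) + C(-5, 6))*71 = ((-4 + 2*(-2 - 5*1)) + (-7 - 5)/(-7 + 6))*71 = ((-4 + 2*(-2 - 5)) - 12/(-1))*71 = ((-4 + 2*(-7)) - 1*(-12))*71 = ((-4 - 14) + 12)*71 = (-18 + 12)*71 = -6*71 = -426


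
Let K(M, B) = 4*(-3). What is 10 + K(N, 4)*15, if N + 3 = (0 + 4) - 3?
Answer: -170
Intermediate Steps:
N = -2 (N = -3 + ((0 + 4) - 3) = -3 + (4 - 3) = -3 + 1 = -2)
K(M, B) = -12
10 + K(N, 4)*15 = 10 - 12*15 = 10 - 180 = -170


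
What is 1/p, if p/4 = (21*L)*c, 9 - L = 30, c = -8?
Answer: 1/14112 ≈ 7.0862e-5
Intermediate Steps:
L = -21 (L = 9 - 1*30 = 9 - 30 = -21)
p = 14112 (p = 4*((21*(-21))*(-8)) = 4*(-441*(-8)) = 4*3528 = 14112)
1/p = 1/14112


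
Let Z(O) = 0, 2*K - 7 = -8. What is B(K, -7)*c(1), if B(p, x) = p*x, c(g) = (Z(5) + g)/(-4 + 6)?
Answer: 7/4 ≈ 1.7500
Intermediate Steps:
K = -1/2 (K = 7/2 + (1/2)*(-8) = 7/2 - 4 = -1/2 ≈ -0.50000)
c(g) = g/2 (c(g) = (0 + g)/(-4 + 6) = g/2)
B(K, -7)*c(1) = (-1/2*(-7))*((1/2)*1) = (7/2)*(1/2) = 7/4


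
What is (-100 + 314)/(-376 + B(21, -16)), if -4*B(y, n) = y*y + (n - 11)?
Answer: -428/959 ≈ -0.44630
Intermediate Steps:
B(y, n) = 11/4 - n/4 - y**2/4 (B(y, n) = -(y*y + (n - 11))/4 = -(y**2 + (-11 + n))/4 = -(-11 + n + y**2)/4 = 11/4 - n/4 - y**2/4)
(-100 + 314)/(-376 + B(21, -16)) = (-100 + 314)/(-376 + (11/4 - 1/4*(-16) - 1/4*21**2)) = 214/(-376 + (11/4 + 4 - 1/4*441)) = 214/(-376 + (11/4 + 4 - 441/4)) = 214/(-376 - 207/2) = 214/(-959/2) = 214*(-2/959) = -428/959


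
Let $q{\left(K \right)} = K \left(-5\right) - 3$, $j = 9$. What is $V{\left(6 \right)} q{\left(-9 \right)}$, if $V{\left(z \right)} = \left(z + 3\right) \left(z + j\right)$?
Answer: $5670$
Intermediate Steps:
$V{\left(z \right)} = \left(3 + z\right) \left(9 + z\right)$ ($V{\left(z \right)} = \left(z + 3\right) \left(z + 9\right) = \left(3 + z\right) \left(9 + z\right)$)
$q{\left(K \right)} = -3 - 5 K$ ($q{\left(K \right)} = - 5 K - 3 = -3 - 5 K$)
$V{\left(6 \right)} q{\left(-9 \right)} = \left(27 + 6^{2} + 12 \cdot 6\right) \left(-3 - -45\right) = \left(27 + 36 + 72\right) \left(-3 + 45\right) = 135 \cdot 42 = 5670$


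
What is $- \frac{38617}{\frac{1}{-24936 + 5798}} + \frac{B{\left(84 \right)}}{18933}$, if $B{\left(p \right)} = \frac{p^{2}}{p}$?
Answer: $\frac{4664158093434}{6311} \approx 7.3905 \cdot 10^{8}$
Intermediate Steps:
$B{\left(p \right)} = p$
$- \frac{38617}{\frac{1}{-24936 + 5798}} + \frac{B{\left(84 \right)}}{18933} = - \frac{38617}{\frac{1}{-24936 + 5798}} + \frac{84}{18933} = - \frac{38617}{\frac{1}{-19138}} + 84 \cdot \frac{1}{18933} = - \frac{38617}{- \frac{1}{19138}} + \frac{28}{6311} = \left(-38617\right) \left(-19138\right) + \frac{28}{6311} = 739052146 + \frac{28}{6311} = \frac{4664158093434}{6311}$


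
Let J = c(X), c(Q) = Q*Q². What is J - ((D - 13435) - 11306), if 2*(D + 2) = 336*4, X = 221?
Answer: 10817932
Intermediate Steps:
D = 670 (D = -2 + (336*4)/2 = -2 + (½)*1344 = -2 + 672 = 670)
c(Q) = Q³
J = 10793861 (J = 221³ = 10793861)
J - ((D - 13435) - 11306) = 10793861 - ((670 - 13435) - 11306) = 10793861 - (-12765 - 11306) = 10793861 - 1*(-24071) = 10793861 + 24071 = 10817932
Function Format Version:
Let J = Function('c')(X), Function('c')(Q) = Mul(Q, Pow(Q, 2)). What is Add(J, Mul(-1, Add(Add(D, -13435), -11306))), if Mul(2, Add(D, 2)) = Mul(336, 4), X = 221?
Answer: 10817932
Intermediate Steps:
D = 670 (D = Add(-2, Mul(Rational(1, 2), Mul(336, 4))) = Add(-2, Mul(Rational(1, 2), 1344)) = Add(-2, 672) = 670)
Function('c')(Q) = Pow(Q, 3)
J = 10793861 (J = Pow(221, 3) = 10793861)
Add(J, Mul(-1, Add(Add(D, -13435), -11306))) = Add(10793861, Mul(-1, Add(Add(670, -13435), -11306))) = Add(10793861, Mul(-1, Add(-12765, -11306))) = Add(10793861, Mul(-1, -24071)) = Add(10793861, 24071) = 10817932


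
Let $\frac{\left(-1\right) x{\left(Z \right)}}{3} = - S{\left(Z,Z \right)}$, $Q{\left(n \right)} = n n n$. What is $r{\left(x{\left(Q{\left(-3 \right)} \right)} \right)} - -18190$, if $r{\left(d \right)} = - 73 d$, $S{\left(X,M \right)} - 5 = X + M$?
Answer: $28921$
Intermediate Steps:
$S{\left(X,M \right)} = 5 + M + X$ ($S{\left(X,M \right)} = 5 + \left(X + M\right) = 5 + \left(M + X\right) = 5 + M + X$)
$Q{\left(n \right)} = n^{3}$ ($Q{\left(n \right)} = n^{2} n = n^{3}$)
$x{\left(Z \right)} = 15 + 6 Z$ ($x{\left(Z \right)} = - 3 \left(- (5 + Z + Z)\right) = - 3 \left(- (5 + 2 Z)\right) = - 3 \left(-5 - 2 Z\right) = 15 + 6 Z$)
$r{\left(x{\left(Q{\left(-3 \right)} \right)} \right)} - -18190 = - 73 \left(15 + 6 \left(-3\right)^{3}\right) - -18190 = - 73 \left(15 + 6 \left(-27\right)\right) + 18190 = - 73 \left(15 - 162\right) + 18190 = \left(-73\right) \left(-147\right) + 18190 = 10731 + 18190 = 28921$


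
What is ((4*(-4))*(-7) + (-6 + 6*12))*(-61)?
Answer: -10858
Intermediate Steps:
((4*(-4))*(-7) + (-6 + 6*12))*(-61) = (-16*(-7) + (-6 + 72))*(-61) = (112 + 66)*(-61) = 178*(-61) = -10858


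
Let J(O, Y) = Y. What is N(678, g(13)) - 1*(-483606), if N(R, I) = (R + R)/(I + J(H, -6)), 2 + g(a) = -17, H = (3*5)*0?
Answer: 12088794/25 ≈ 4.8355e+5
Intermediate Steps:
H = 0 (H = 15*0 = 0)
g(a) = -19 (g(a) = -2 - 17 = -19)
N(R, I) = 2*R/(-6 + I) (N(R, I) = (R + R)/(I - 6) = (2*R)/(-6 + I) = 2*R/(-6 + I))
N(678, g(13)) - 1*(-483606) = 2*678/(-6 - 19) - 1*(-483606) = 2*678/(-25) + 483606 = 2*678*(-1/25) + 483606 = -1356/25 + 483606 = 12088794/25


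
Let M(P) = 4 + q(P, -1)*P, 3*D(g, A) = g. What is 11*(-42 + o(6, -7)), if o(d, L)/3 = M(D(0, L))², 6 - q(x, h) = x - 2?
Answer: 66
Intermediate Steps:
D(g, A) = g/3
q(x, h) = 8 - x (q(x, h) = 6 - (x - 2) = 6 - (-2 + x) = 6 + (2 - x) = 8 - x)
M(P) = 4 + P*(8 - P) (M(P) = 4 + (8 - P)*P = 4 + P*(8 - P))
o(d, L) = 48 (o(d, L) = 3*(4 - (⅓)*0*(-8 + (⅓)*0))² = 3*(4 - 1*0*(-8 + 0))² = 3*(4 - 1*0*(-8))² = 3*(4 + 0)² = 3*4² = 3*16 = 48)
11*(-42 + o(6, -7)) = 11*(-42 + 48) = 11*6 = 66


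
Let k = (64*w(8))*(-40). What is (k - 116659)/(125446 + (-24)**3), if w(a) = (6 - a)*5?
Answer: -91059/111622 ≈ -0.81578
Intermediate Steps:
w(a) = 30 - 5*a
k = 25600 (k = (64*(30 - 5*8))*(-40) = (64*(30 - 40))*(-40) = (64*(-10))*(-40) = -640*(-40) = 25600)
(k - 116659)/(125446 + (-24)**3) = (25600 - 116659)/(125446 + (-24)**3) = -91059/(125446 - 13824) = -91059/111622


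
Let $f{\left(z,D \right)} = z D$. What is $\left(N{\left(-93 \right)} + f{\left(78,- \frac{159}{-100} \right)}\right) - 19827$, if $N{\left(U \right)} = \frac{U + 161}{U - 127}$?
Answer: $- \frac{10836809}{550} \approx -19703.0$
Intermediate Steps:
$N{\left(U \right)} = \frac{161 + U}{-127 + U}$
$f{\left(z,D \right)} = D z$
$\left(N{\left(-93 \right)} + f{\left(78,- \frac{159}{-100} \right)}\right) - 19827 = \left(\frac{161 - 93}{-127 - 93} + - \frac{159}{-100} \cdot 78\right) - 19827 = \left(\frac{1}{-220} \cdot 68 + \left(-159\right) \left(- \frac{1}{100}\right) 78\right) - 19827 = \left(\left(- \frac{1}{220}\right) 68 + \frac{159}{100} \cdot 78\right) - 19827 = \left(- \frac{17}{55} + \frac{6201}{50}\right) - 19827 = \frac{68041}{550} - 19827 = - \frac{10836809}{550}$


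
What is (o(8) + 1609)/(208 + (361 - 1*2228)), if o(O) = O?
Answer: -77/79 ≈ -0.97468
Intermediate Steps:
(o(8) + 1609)/(208 + (361 - 1*2228)) = (8 + 1609)/(208 + (361 - 1*2228)) = 1617/(208 + (361 - 2228)) = 1617/(208 - 1867) = 1617/(-1659) = 1617*(-1/1659) = -77/79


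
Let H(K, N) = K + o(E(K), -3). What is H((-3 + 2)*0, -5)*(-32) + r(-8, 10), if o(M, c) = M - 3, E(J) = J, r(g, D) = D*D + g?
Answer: 188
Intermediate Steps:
r(g, D) = g + D**2 (r(g, D) = D**2 + g = g + D**2)
o(M, c) = -3 + M
H(K, N) = -3 + 2*K (H(K, N) = K + (-3 + K) = -3 + 2*K)
H((-3 + 2)*0, -5)*(-32) + r(-8, 10) = (-3 + 2*((-3 + 2)*0))*(-32) + (-8 + 10**2) = (-3 + 2*(-1*0))*(-32) + (-8 + 100) = (-3 + 2*0)*(-32) + 92 = (-3 + 0)*(-32) + 92 = -3*(-32) + 92 = 96 + 92 = 188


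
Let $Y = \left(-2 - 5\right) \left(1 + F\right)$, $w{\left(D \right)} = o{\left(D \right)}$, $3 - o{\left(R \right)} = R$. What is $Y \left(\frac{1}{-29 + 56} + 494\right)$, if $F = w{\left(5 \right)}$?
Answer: $\frac{93373}{27} \approx 3458.3$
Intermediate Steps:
$o{\left(R \right)} = 3 - R$
$w{\left(D \right)} = 3 - D$
$F = -2$ ($F = 3 - 5 = -2$)
$Y = 7$ ($Y = \left(-2 - 5\right) \left(1 - 2\right) = \left(-2 - 5\right) \left(-1\right) = \left(-7\right) \left(-1\right) = 7$)
$Y \left(\frac{1}{-29 + 56} + 494\right) = 7 \left(\frac{1}{-29 + 56} + 494\right) = 7 \left(\frac{1}{27} + 494\right) = 7 \cdot \frac{13339}{27} = \frac{93373}{27}$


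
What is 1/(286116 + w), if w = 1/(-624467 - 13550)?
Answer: 638017/182546871971 ≈ 3.4951e-6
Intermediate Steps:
w = -1/638017 (w = 1/(-638017) = -1/638017 ≈ -1.5674e-6)
1/(286116 + w) = 1/(286116 - 1/638017) = 1/(182546871971/638017) = 638017/182546871971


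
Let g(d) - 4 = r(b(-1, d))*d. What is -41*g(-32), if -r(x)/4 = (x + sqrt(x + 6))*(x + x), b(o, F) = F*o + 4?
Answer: -13602980 - 377856*sqrt(42) ≈ -1.6052e+7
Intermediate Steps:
b(o, F) = 4 + F*o
r(x) = -8*x*(x + sqrt(6 + x)) (r(x) = -4*(x + sqrt(x + 6))*(x + x) = -4*(x + sqrt(6 + x))*2*x = -8*x*(x + sqrt(6 + x)))
g(d) = 4 - 8*d*(4 - d)*(4 + sqrt(10 - d) - d) (g(d) = 4 + (-8*(4 + d*(-1))*((4 + d*(-1)) + sqrt(6 + (4 + d*(-1)))))*d = 4 + (-8*(4 - d)*((4 - d) + sqrt(6 + (4 - d))))*d = 4 + (-8*(4 - d)*((4 - d) + sqrt(10 - d)))*d = 4 + (-8*(4 - d)*(4 + sqrt(10 - d) - d))*d = 4 - 8*d*(4 - d)*(4 + sqrt(10 - d) - d))
-41*g(-32) = -41*(4 + 8*(-32)*(-4 - 32)*(4 + sqrt(10 - 1*(-32)) - 1*(-32))) = -41*(4 + 8*(-32)*(-36)*(4 + sqrt(10 + 32) + 32)) = -41*(4 + 8*(-32)*(-36)*(4 + sqrt(42) + 32)) = -41*(4 + 8*(-32)*(-36)*(36 + sqrt(42))) = -41*(4 + (331776 + 9216*sqrt(42))) = -41*(331780 + 9216*sqrt(42)) = -13602980 - 377856*sqrt(42)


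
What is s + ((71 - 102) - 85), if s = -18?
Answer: -134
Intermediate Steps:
s + ((71 - 102) - 85) = -18 + ((71 - 102) - 85) = -18 + (-31 - 85) = -18 - 116 = -134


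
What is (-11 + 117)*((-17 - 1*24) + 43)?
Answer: 212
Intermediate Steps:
(-11 + 117)*((-17 - 1*24) + 43) = 106*((-17 - 24) + 43) = 106*(-41 + 43) = 106*2 = 212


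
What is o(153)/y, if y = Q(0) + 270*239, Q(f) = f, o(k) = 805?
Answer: 161/12906 ≈ 0.012475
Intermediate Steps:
y = 64530 (y = 0 + 270*239 = 0 + 64530 = 64530)
o(153)/y = 805/64530 = 805*(1/64530) = 161/12906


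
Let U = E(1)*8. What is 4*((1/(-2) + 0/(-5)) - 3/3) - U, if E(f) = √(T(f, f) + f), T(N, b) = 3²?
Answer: -6 - 8*√10 ≈ -31.298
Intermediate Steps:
T(N, b) = 9
E(f) = √(9 + f)
U = 8*√10 (U = √(9 + 1)*8 = √10*8 = 8*√10 ≈ 25.298)
4*((1/(-2) + 0/(-5)) - 3/3) - U = 4*((1/(-2) + 0/(-5)) - 3/3) - 8*√10 = 4*((1*(-½) + 0*(-⅕)) - 3*⅓) - 8*√10 = 4*((-½ + 0) - 1) - 8*√10 = 4*(-½ - 1) - 8*√10 = 4*(-3/2) - 8*√10 = -6 - 8*√10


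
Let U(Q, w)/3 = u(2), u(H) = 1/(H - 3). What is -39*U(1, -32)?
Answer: 117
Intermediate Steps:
u(H) = 1/(-3 + H)
U(Q, w) = -3 (U(Q, w) = 3/(-3 + 2) = 3/(-1) = 3*(-1) = -3)
-39*U(1, -32) = -39*(-3) = 117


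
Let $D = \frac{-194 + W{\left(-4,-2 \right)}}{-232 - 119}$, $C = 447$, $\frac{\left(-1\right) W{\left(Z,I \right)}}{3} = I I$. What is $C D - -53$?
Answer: $\frac{36895}{117} \approx 315.34$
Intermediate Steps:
$W{\left(Z,I \right)} = - 3 I^{2}$ ($W{\left(Z,I \right)} = - 3 I I = - 3 I^{2}$)
$D = \frac{206}{351}$ ($D = \frac{-194 - 3 \left(-2\right)^{2}}{-232 - 119} = \frac{-194 - 12}{-351} = \left(-194 - 12\right) \left(- \frac{1}{351}\right) = \left(-206\right) \left(- \frac{1}{351}\right) = \frac{206}{351} \approx 0.58689$)
$C D - -53 = 447 \cdot \frac{206}{351} - -53 = \frac{30694}{117} + \left(-46 + 99\right) = \frac{30694}{117} + 53 = \frac{36895}{117}$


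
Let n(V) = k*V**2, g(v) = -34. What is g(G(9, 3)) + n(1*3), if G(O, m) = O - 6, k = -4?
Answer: -70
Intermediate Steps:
G(O, m) = -6 + O
n(V) = -4*V**2
g(G(9, 3)) + n(1*3) = -34 - 4*(1*3)**2 = -34 - 4*3**2 = -34 - 4*9 = -34 - 36 = -70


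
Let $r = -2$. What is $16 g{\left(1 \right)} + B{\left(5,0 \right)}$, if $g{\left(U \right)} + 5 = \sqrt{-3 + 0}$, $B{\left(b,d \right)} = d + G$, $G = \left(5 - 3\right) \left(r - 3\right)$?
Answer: $-90 + 16 i \sqrt{3} \approx -90.0 + 27.713 i$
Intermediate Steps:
$G = -10$ ($G = \left(5 - 3\right) \left(-2 - 3\right) = 2 \left(-5\right) = -10$)
$B{\left(b,d \right)} = -10 + d$ ($B{\left(b,d \right)} = d - 10 = -10 + d$)
$g{\left(U \right)} = -5 + i \sqrt{3}$ ($g{\left(U \right)} = -5 + \sqrt{-3 + 0} = -5 + \sqrt{-3} = -5 + i \sqrt{3}$)
$16 g{\left(1 \right)} + B{\left(5,0 \right)} = 16 \left(-5 + i \sqrt{3}\right) + \left(-10 + 0\right) = \left(-80 + 16 i \sqrt{3}\right) - 10 = -90 + 16 i \sqrt{3}$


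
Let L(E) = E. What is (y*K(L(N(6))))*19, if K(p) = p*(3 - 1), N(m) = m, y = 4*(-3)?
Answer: -2736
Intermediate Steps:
y = -12
K(p) = 2*p (K(p) = p*2 = 2*p)
(y*K(L(N(6))))*19 = -24*6*19 = -12*12*19 = -144*19 = -2736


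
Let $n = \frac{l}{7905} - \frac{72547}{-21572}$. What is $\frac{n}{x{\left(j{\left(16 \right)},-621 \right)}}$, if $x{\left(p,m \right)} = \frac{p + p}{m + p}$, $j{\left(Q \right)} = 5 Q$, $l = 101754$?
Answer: $- \frac{499256678581}{9094755200} \approx -54.895$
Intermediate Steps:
$n = \frac{922840441}{56842220}$ ($n = \frac{101754}{7905} - \frac{72547}{-21572} = 101754 \cdot \frac{1}{7905} - - \frac{72547}{21572} = \frac{33918}{2635} + \frac{72547}{21572} = \frac{922840441}{56842220} \approx 16.235$)
$x{\left(p,m \right)} = \frac{2 p}{m + p}$
$\frac{n}{x{\left(j{\left(16 \right)},-621 \right)}} = \frac{922840441}{56842220 \frac{2 \cdot 5 \cdot 16}{-621 + 5 \cdot 16}} = \frac{922840441}{56842220 \cdot 2 \cdot 80 \frac{1}{-621 + 80}} = \frac{922840441}{56842220 \cdot 2 \cdot 80 \frac{1}{-541}} = \frac{922840441}{56842220 \cdot 2 \cdot 80 \left(- \frac{1}{541}\right)} = \frac{922840441}{56842220 \left(- \frac{160}{541}\right)} = \frac{922840441}{56842220} \left(- \frac{541}{160}\right) = - \frac{499256678581}{9094755200}$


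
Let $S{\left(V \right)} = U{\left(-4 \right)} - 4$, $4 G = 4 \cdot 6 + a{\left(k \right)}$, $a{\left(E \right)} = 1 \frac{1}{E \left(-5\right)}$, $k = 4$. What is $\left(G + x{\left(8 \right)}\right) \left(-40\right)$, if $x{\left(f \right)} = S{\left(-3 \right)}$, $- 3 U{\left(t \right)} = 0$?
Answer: $- \frac{159}{2} \approx -79.5$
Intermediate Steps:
$U{\left(t \right)} = 0$ ($U{\left(t \right)} = \left(- \frac{1}{3}\right) 0 = 0$)
$a{\left(E \right)} = - \frac{1}{5 E}$ ($a{\left(E \right)} = 1 \frac{1}{\left(-5\right) E} = 1 \left(- \frac{1}{5 E}\right) = - \frac{1}{5 E}$)
$G = \frac{479}{80}$ ($G = \frac{4 \cdot 6 - \frac{1}{5 \cdot 4}}{4} = \frac{24 - \frac{1}{20}}{4} = \frac{1}{4} \cdot \frac{479}{20} = \frac{479}{80} \approx 5.9875$)
$S{\left(V \right)} = -4$ ($S{\left(V \right)} = 0 - 4 = -4$)
$x{\left(f \right)} = -4$
$\left(G + x{\left(8 \right)}\right) \left(-40\right) = \left(\frac{479}{80} - 4\right) \left(-40\right) = \frac{159}{80} \left(-40\right) = - \frac{159}{2}$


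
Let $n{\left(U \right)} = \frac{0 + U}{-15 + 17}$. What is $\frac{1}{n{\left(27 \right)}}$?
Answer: $\frac{2}{27} \approx 0.074074$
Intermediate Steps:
$n{\left(U \right)} = \frac{U}{2}$
$\frac{1}{n{\left(27 \right)}} = \frac{1}{\frac{1}{2} \cdot 27} = \frac{1}{\frac{27}{2}} = \frac{2}{27}$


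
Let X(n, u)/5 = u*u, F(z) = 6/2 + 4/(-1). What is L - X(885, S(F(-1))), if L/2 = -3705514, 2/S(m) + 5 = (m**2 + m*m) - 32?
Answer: -1815701864/245 ≈ -7.4110e+6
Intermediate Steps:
F(z) = -1 (F(z) = 6*(1/2) + 4*(-1) = 3 - 4 = -1)
S(m) = 2/(-37 + 2*m**2) (S(m) = 2/(-5 + ((m**2 + m*m) - 32)) = 2/(-5 + ((m**2 + m**2) - 32)) = 2/(-5 + (2*m**2 - 32)) = 2/(-5 + (-32 + 2*m**2)) = 2/(-37 + 2*m**2))
L = -7411028 (L = 2*(-3705514) = -7411028)
X(n, u) = 5*u**2 (X(n, u) = 5*(u*u) = 5*u**2)
L - X(885, S(F(-1))) = -7411028 - 5*(2/(-37 + 2*(-1)**2))**2 = -7411028 - 5*(2/(-37 + 2*1))**2 = -7411028 - 5*(2/(-37 + 2))**2 = -7411028 - 5*(2/(-35))**2 = -7411028 - 5*(2*(-1/35))**2 = -7411028 - 5*(-2/35)**2 = -7411028 - 5*4/1225 = -7411028 - 1*4/245 = -7411028 - 4/245 = -1815701864/245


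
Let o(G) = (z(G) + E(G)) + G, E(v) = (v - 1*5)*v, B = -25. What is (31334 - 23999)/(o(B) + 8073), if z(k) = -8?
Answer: 489/586 ≈ 0.83447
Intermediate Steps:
E(v) = v*(-5 + v) (E(v) = (v - 5)*v = (-5 + v)*v = v*(-5 + v))
o(G) = -8 + G + G*(-5 + G) (o(G) = (-8 + G*(-5 + G)) + G = -8 + G + G*(-5 + G))
(31334 - 23999)/(o(B) + 8073) = (31334 - 23999)/((-8 - 25 - 25*(-5 - 25)) + 8073) = 7335/((-8 - 25 - 25*(-30)) + 8073) = 7335/((-8 - 25 + 750) + 8073) = 7335/(717 + 8073) = 7335/8790 = 7335*(1/8790) = 489/586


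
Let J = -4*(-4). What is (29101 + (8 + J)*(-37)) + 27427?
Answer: 55640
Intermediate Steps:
J = 16
(29101 + (8 + J)*(-37)) + 27427 = (29101 + (8 + 16)*(-37)) + 27427 = (29101 + 24*(-37)) + 27427 = (29101 - 888) + 27427 = 28213 + 27427 = 55640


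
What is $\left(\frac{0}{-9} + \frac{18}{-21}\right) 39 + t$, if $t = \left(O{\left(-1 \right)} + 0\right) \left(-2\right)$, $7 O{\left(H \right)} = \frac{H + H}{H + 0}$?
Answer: $-34$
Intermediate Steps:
$O{\left(H \right)} = \frac{2}{7}$ ($O{\left(H \right)} = \frac{\left(H + H\right) \frac{1}{H + 0}}{7} = \frac{2 H \frac{1}{H}}{7} = \frac{1}{7} \cdot 2 = \frac{2}{7}$)
$t = - \frac{4}{7}$ ($t = \left(\frac{2}{7} + 0\right) \left(-2\right) = \frac{2}{7} \left(-2\right) = - \frac{4}{7} \approx -0.57143$)
$\left(\frac{0}{-9} + \frac{18}{-21}\right) 39 + t = \left(\frac{0}{-9} + \frac{18}{-21}\right) 39 - \frac{4}{7} = \left(0 \left(- \frac{1}{9}\right) + 18 \left(- \frac{1}{21}\right)\right) 39 - \frac{4}{7} = \left(0 - \frac{6}{7}\right) 39 - \frac{4}{7} = \left(- \frac{6}{7}\right) 39 - \frac{4}{7} = - \frac{234}{7} - \frac{4}{7} = -34$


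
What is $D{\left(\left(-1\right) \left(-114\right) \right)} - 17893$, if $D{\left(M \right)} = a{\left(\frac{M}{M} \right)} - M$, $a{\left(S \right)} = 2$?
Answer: $-18005$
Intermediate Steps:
$D{\left(M \right)} = 2 - M$
$D{\left(\left(-1\right) \left(-114\right) \right)} - 17893 = \left(2 - \left(-1\right) \left(-114\right)\right) - 17893 = \left(2 - 114\right) - 17893 = -112 - 17893 = -18005$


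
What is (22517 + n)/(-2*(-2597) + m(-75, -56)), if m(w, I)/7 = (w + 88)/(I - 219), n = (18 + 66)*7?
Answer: 6353875/1428259 ≈ 4.4487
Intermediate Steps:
n = 588 (n = 84*7 = 588)
m(w, I) = 7*(88 + w)/(-219 + I) (m(w, I) = 7*((w + 88)/(I - 219)) = 7*((88 + w)/(-219 + I)) = 7*(88 + w)/(-219 + I))
(22517 + n)/(-2*(-2597) + m(-75, -56)) = (22517 + 588)/(-2*(-2597) + 7*(88 - 75)/(-219 - 56)) = 23105/(5194 + 7*13/(-275)) = 23105/(5194 + 7*(-1/275)*13) = 23105/(5194 - 91/275) = 23105/(1428259/275) = 23105*(275/1428259) = 6353875/1428259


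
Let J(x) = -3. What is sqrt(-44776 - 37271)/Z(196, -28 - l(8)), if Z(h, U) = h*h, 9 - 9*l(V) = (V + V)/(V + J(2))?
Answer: I*sqrt(82047)/38416 ≈ 0.0074562*I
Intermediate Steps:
l(V) = 1 - 2*V/(9*(-3 + V)) (l(V) = 1 - (V + V)/(9*(V - 3)) = 1 - 2*V/(9*(-3 + V)))
Z(h, U) = h**2
sqrt(-44776 - 37271)/Z(196, -28 - l(8)) = sqrt(-44776 - 37271)/(196**2) = sqrt(-82047)/38416 = (I*sqrt(82047))*(1/38416) = I*sqrt(82047)/38416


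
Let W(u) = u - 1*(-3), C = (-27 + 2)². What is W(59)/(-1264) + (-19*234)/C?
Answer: -2829247/395000 ≈ -7.1627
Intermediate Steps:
C = 625 (C = (-25)² = 625)
W(u) = 3 + u (W(u) = u + 3 = 3 + u)
W(59)/(-1264) + (-19*234)/C = (3 + 59)/(-1264) - 19*234/625 = 62*(-1/1264) - 4446*1/625 = -31/632 - 4446/625 = -2829247/395000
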